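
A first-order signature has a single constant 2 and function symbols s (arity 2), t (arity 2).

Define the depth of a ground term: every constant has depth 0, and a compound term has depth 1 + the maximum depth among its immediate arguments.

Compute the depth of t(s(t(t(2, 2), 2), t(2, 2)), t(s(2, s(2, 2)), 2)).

4

depth(t(2, 2)) = 1 + max(0, 0) = 1
depth(t(t(2, 2), 2)) = 1 + max(1, 0) = 2
depth(s(t(t(2, 2), 2), t(2, 2))) = 1 + max(2, 1) = 3
depth(s(2, 2)) = 1 + max(0, 0) = 1
depth(s(2, s(2, 2))) = 1 + max(0, 1) = 2
depth(t(s(2, s(2, 2)), 2)) = 1 + max(2, 0) = 3
depth(t(s(t(t(2, 2), 2), t(2, 2)), t(s(2, s(2, 2)), 2))) = 1 + max(3, 3) = 4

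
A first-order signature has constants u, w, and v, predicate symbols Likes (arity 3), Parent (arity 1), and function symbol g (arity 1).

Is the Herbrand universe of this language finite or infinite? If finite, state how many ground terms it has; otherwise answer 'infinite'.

The signature has at least one function symbol (g, arity 1) and at least one constant (u).
Iterating g gives infinitely many distinct ground terms: u, g(u), g(g(u)), ...
So the Herbrand universe is infinite.

infinite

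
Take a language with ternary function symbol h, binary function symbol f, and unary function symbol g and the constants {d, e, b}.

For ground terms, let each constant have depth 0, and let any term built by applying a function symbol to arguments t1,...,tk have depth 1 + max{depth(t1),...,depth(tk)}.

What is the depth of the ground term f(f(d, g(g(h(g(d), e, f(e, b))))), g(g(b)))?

6

depth(g(d)) = 1 + depth(d) = 1 + 0 = 1
depth(f(e, b)) = 1 + max(0, 0) = 1
depth(h(g(d), e, f(e, b))) = 1 + max(1, 0, 1) = 2
depth(g(h(g(d), e, f(e, b)))) = 1 + depth(h(g(d), e, f(e, b))) = 1 + 2 = 3
depth(g(g(h(g(d), e, f(e, b))))) = 1 + depth(g(h(g(d), e, f(e, b)))) = 1 + 3 = 4
depth(f(d, g(g(h(g(d), e, f(e, b)))))) = 1 + max(0, 4) = 5
depth(g(b)) = 1 + depth(b) = 1 + 0 = 1
depth(g(g(b))) = 1 + depth(g(b)) = 1 + 1 = 2
depth(f(f(d, g(g(h(g(d), e, f(e, b))))), g(g(b)))) = 1 + max(5, 2) = 6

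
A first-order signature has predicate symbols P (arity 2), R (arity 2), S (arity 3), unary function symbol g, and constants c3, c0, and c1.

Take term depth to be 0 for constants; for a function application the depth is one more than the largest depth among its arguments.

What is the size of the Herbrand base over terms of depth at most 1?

First count ground terms of depth ≤ 1.
If N_k denotes the number of depth-≤k ground terms, the 3 constants give N_0 = 3, and each function symbol of arity r contributes N_{k-1}^r new terms at level k: N_k = 3 + N_{k-1}.
N_0 = 3
N_1 = 3 + 3 = 6
So |H| = 6.
A ground atom is a predicate applied to a tuple of terms from H, so the count is the sum over predicates of |H|^arity:
  P: 6^2 = 36;  R: 6^2 = 36;  S: 6^3 = 216
Total ground atoms: 36 + 36 + 216 = 288.

288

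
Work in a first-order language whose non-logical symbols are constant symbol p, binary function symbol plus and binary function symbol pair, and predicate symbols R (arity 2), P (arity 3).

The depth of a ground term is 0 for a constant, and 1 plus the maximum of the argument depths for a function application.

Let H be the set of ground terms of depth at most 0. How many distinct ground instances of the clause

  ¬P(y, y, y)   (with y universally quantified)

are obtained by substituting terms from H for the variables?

Ground terms of depth ≤ 0:
  Let N_k count ground terms of depth at most k. Each non-constant term of depth ≤ k is some function symbol applied to depth-≤(k−1) arguments, giving N_k = 1 + N_{k-1}^2 + N_{k-1}^2.
  N_0 = 1
So there is exactly 1 ground term available for substitution.
The variable y ranges independently over the available ground terms, and distinct assignments produce distinct instances.
Number of ground instances = 1.

1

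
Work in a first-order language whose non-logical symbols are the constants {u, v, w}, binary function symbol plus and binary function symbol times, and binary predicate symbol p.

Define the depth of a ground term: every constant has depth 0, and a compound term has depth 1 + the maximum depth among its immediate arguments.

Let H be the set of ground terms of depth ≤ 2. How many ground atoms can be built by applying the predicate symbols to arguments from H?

783225

First count ground terms of depth ≤ 2.
Count level by level. With function symbols plus/2, times/2, the terms of depth ≤ k are the 3 constants together with each function applied to depth-≤(k−1) tuples, so N_k = 3 + N_{k-1}^2 + N_{k-1}^2.
N_0 = 3
N_1 = 3 + 3^2 + 3^2 = 21
N_2 = 3 + 21^2 + 21^2 = 885
So |H| = 885.
Each predicate of arity r yields |H|^r ground atoms (one per choice of an r-tuple from H):
  p: 885^2 = 783225
Total ground atoms: 783225.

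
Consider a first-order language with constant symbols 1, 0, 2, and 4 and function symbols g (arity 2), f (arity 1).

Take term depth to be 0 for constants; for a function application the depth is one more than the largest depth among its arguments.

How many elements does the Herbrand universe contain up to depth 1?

24

If N_k denotes the number of depth-≤k ground terms, the 4 constants give N_0 = 4, and each function symbol of arity r contributes N_{k-1}^r new terms at level k: N_k = 4 + N_{k-1}^2 + N_{k-1}.
N_0 = 4
N_1 = 4 + 4^2 + 4 = 24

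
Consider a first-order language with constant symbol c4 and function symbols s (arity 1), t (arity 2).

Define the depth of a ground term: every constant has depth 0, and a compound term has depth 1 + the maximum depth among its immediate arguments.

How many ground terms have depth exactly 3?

If N_k denotes the number of depth-≤k ground terms, the 1 constant gives N_0 = 1, and each function symbol of arity r contributes N_{k-1}^r new terms at level k: N_k = 1 + N_{k-1} + N_{k-1}^2.
N_0 = 1
N_1 = 1 + 1 + 1^2 = 3
N_2 = 1 + 3 + 3^2 = 13
N_3 = 1 + 13 + 13^2 = 183
Terms of depth exactly 3: N_3 − N_2 = 183 − 13 = 170.

170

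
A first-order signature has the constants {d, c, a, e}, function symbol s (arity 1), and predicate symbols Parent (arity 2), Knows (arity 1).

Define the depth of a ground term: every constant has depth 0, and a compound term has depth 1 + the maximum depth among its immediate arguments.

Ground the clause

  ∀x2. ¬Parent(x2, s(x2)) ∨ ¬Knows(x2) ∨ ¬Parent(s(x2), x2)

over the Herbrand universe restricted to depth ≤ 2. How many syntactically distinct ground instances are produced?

12

Ground terms of depth ≤ 2:
  Count level by level. With function symbols s/1, the terms of depth ≤ k are the 4 constants together with each function applied to depth-≤(k−1) tuples, so N_k = 4 + N_{k-1}.
  N_0 = 4
  N_1 = 4 + 4 = 8
  N_2 = 4 + 8 = 12
So there are 12 ground terms available for substitution.
The clause has 1 distinct variable (x2), which appears in the body. In the free term algebra distinct substitutions yield syntactically distinct ground instances.
Number of ground instances = 12.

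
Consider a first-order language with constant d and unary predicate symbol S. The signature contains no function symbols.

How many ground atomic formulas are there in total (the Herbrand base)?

1

With no function symbols, the Herbrand universe is just the 1 constant.
Ground atoms per predicate: S: 1.
Herbrand base size = 1 = 1.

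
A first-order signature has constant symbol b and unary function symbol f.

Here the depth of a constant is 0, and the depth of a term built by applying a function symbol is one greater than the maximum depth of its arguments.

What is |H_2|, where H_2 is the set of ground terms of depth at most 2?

Let N_k = |{terms of depth ≤ k}|. Then N_0 = 1 and N_k = 1 + N_{k-1} for k ≥ 1 (one summand per function symbol, arity giving the exponent).
N_0 = 1
N_1 = 1 + 1 = 2
N_2 = 1 + 2 = 3
Explicitly: b, f(b), f(f(b)).

3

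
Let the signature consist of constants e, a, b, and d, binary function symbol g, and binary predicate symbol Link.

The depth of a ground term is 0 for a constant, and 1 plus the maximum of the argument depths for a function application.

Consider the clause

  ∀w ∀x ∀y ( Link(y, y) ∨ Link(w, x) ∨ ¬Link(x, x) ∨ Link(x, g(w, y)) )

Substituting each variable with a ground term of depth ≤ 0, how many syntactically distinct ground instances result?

Ground terms of depth ≤ 0:
  Let N_k = |{terms of depth ≤ k}|. Then N_0 = 4 and N_k = 4 + N_{k-1}^2 for k ≥ 1 (one summand per function symbol, arity giving the exponent).
  N_0 = 4
  Explicitly: e, a, b, d.
So there are 4 ground terms available for substitution.
The body mentions every one of the 3 quantified variables; since ground terms form a free algebra, no two substitutions collapse to the same formula.
Number of ground instances = 4^3 = 64.

64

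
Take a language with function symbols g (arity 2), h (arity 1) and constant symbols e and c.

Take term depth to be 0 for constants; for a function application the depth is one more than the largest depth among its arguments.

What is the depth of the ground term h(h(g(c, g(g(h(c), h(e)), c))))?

6

depth(h(c)) = 1 + depth(c) = 1 + 0 = 1
depth(h(e)) = 1 + depth(e) = 1 + 0 = 1
depth(g(h(c), h(e))) = 1 + max(1, 1) = 2
depth(g(g(h(c), h(e)), c)) = 1 + max(2, 0) = 3
depth(g(c, g(g(h(c), h(e)), c))) = 1 + max(0, 3) = 4
depth(h(g(c, g(g(h(c), h(e)), c)))) = 1 + depth(g(c, g(g(h(c), h(e)), c))) = 1 + 4 = 5
depth(h(h(g(c, g(g(h(c), h(e)), c))))) = 1 + depth(h(g(c, g(g(h(c), h(e)), c)))) = 1 + 5 = 6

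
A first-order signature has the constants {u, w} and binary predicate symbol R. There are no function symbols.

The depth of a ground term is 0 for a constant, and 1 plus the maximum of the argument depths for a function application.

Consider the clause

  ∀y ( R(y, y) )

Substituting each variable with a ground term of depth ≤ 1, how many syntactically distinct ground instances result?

Ground terms of depth ≤ 1:
  With no function symbols every ground term is a constant, so there are exactly 2 ground terms at every depth bound.
  N_0 = 2
  N_1 = 2
So there are 2 ground terms available for substitution.
The clause has 1 distinct variable (y), which appears in the body. In the free term algebra distinct substitutions yield syntactically distinct ground instances.
Number of ground instances = 2.

2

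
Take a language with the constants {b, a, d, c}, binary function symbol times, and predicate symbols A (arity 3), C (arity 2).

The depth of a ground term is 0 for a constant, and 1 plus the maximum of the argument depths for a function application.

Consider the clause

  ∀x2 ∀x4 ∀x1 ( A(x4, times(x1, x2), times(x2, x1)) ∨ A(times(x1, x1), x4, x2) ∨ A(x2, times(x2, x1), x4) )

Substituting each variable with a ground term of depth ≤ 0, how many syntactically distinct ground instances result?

Ground terms of depth ≤ 0:
  Let N_k = |{terms of depth ≤ k}|. Then N_0 = 4 and N_k = 4 + N_{k-1}^2 for k ≥ 1 (one summand per function symbol, arity giving the exponent).
  N_0 = 4
  Explicitly: b, a, d, c.
So there are 4 ground terms available for substitution.
The clause has 3 distinct variables (x2, x4, x1), each appearing in the body. In the free term algebra distinct substitutions yield syntactically distinct ground instances.
Number of ground instances = 4^3 = 64.

64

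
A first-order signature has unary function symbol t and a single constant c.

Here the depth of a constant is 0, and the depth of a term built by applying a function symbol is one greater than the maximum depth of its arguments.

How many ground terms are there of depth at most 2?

3

If N_k denotes the number of depth-≤k ground terms, the 1 constant gives N_0 = 1, and each function symbol of arity r contributes N_{k-1}^r new terms at level k: N_k = 1 + N_{k-1}.
N_0 = 1
N_1 = 1 + 1 = 2
N_2 = 1 + 2 = 3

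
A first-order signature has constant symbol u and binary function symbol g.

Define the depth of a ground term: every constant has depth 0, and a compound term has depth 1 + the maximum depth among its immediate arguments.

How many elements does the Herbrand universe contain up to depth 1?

Let N_k = |{terms of depth ≤ k}|. Then N_0 = 1 and N_k = 1 + N_{k-1}^2 for k ≥ 1 (one summand per function symbol, arity giving the exponent).
N_0 = 1
N_1 = 1 + 1^2 = 2
Explicitly: u, g(u, u).

2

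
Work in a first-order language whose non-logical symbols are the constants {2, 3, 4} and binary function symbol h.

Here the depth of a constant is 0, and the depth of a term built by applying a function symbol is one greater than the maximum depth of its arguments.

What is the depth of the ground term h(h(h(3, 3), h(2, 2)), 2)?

depth(h(3, 3)) = 1 + max(0, 0) = 1
depth(h(2, 2)) = 1 + max(0, 0) = 1
depth(h(h(3, 3), h(2, 2))) = 1 + max(1, 1) = 2
depth(h(h(h(3, 3), h(2, 2)), 2)) = 1 + max(2, 0) = 3

3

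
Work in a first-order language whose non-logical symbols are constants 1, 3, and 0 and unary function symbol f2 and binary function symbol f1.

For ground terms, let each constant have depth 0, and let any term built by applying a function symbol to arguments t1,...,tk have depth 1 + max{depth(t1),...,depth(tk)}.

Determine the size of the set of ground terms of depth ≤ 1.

Let N_k = |{terms of depth ≤ k}|. Then N_0 = 3 and N_k = 3 + N_{k-1} + N_{k-1}^2 for k ≥ 1 (one summand per function symbol, arity giving the exponent).
N_0 = 3
N_1 = 3 + 3 + 3^2 = 15

15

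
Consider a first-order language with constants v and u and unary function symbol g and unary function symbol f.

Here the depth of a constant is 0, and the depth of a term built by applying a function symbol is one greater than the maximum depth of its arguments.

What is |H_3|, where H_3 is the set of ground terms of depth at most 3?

Let N_k count ground terms of depth at most k. Each non-constant term of depth ≤ k is some function symbol applied to depth-≤(k−1) arguments, giving N_k = 2 + N_{k-1} + N_{k-1}.
N_0 = 2
N_1 = 2 + 2 + 2 = 6
N_2 = 2 + 6 + 6 = 14
N_3 = 2 + 14 + 14 = 30

30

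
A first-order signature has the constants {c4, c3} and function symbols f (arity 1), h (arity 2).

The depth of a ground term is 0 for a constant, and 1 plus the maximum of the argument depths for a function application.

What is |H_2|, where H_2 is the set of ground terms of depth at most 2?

74

If N_k denotes the number of depth-≤k ground terms, the 2 constants give N_0 = 2, and each function symbol of arity r contributes N_{k-1}^r new terms at level k: N_k = 2 + N_{k-1} + N_{k-1}^2.
N_0 = 2
N_1 = 2 + 2 + 2^2 = 8
N_2 = 2 + 8 + 8^2 = 74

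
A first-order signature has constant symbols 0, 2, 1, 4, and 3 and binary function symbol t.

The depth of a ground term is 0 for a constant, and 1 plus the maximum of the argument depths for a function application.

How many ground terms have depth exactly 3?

818125

Let N_k = |{terms of depth ≤ k}|. Then N_0 = 5 and N_k = 5 + N_{k-1}^2 for k ≥ 1 (one summand per function symbol, arity giving the exponent).
N_0 = 5
N_1 = 5 + 5^2 = 30
N_2 = 5 + 30^2 = 905
N_3 = 5 + 905^2 = 819030
Terms of depth exactly 3: N_3 − N_2 = 819030 − 905 = 818125.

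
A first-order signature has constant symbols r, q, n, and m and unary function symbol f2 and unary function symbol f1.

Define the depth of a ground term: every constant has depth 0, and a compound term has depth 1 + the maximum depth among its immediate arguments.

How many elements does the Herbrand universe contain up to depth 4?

If N_k denotes the number of depth-≤k ground terms, the 4 constants give N_0 = 4, and each function symbol of arity r contributes N_{k-1}^r new terms at level k: N_k = 4 + N_{k-1} + N_{k-1}.
N_0 = 4
N_1 = 4 + 4 + 4 = 12
N_2 = 4 + 12 + 12 = 28
N_3 = 4 + 28 + 28 = 60
N_4 = 4 + 60 + 60 = 124

124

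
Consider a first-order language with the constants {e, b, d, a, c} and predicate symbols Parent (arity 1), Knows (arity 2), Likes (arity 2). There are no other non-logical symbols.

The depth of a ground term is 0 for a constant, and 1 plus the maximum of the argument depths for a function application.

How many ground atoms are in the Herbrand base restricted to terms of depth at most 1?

55

First count ground terms of depth ≤ 1.
With no function symbols every ground term is a constant, so there are exactly 5 ground terms at every depth bound.
N_0 = 5
N_1 = 5
So |H| = 5.
Each predicate of arity r yields |H|^r ground atoms (one per choice of an r-tuple from H):
  Parent: 5;  Knows: 5^2 = 25;  Likes: 5^2 = 25
Total ground atoms: 5 + 25 + 25 = 55.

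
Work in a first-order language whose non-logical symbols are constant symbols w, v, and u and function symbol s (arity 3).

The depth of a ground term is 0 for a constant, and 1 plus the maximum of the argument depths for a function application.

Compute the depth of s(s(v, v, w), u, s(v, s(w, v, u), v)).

depth(s(v, v, w)) = 1 + max(0, 0, 0) = 1
depth(s(w, v, u)) = 1 + max(0, 0, 0) = 1
depth(s(v, s(w, v, u), v)) = 1 + max(0, 1, 0) = 2
depth(s(s(v, v, w), u, s(v, s(w, v, u), v))) = 1 + max(1, 0, 2) = 3

3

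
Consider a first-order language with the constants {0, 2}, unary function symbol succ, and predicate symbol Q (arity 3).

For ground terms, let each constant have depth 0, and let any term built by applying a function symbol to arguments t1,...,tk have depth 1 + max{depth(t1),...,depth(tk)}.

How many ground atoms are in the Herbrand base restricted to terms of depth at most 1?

First count ground terms of depth ≤ 1.
Count level by level. With function symbols succ/1, the terms of depth ≤ k are the 2 constants together with each function applied to depth-≤(k−1) tuples, so N_k = 2 + N_{k-1}.
N_0 = 2
N_1 = 2 + 2 = 4
Explicitly: 0, 2, succ(0), succ(2).
So |H| = 4.
For each predicate symbol, the number of ground atoms is |H| raised to its arity; summing:
  Q: 4^3 = 64
Total ground atoms: 64.

64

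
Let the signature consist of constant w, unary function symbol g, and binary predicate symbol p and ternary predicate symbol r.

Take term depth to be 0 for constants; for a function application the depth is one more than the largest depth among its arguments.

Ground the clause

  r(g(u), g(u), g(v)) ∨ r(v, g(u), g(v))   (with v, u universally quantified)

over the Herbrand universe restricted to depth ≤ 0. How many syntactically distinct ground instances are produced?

Ground terms of depth ≤ 0:
  Write N_k for the number of ground terms of depth ≤ k. A term of depth ≤ k is either a constant or a function symbol applied to arguments of depth ≤ k−1, so N_k = 1 + N_{k-1}.
  N_0 = 1
So there is exactly 1 ground term available for substitution.
There are 2 variables to instantiate (v, u), each occurring in at least one literal, so different choices give different ground instances.
Number of ground instances = 1^2 = 1.

1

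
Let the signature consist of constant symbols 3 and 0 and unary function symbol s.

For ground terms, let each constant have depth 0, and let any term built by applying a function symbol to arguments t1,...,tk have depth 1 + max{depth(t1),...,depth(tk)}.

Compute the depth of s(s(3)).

2

depth(s(3)) = 1 + depth(3) = 1 + 0 = 1
depth(s(s(3))) = 1 + depth(s(3)) = 1 + 1 = 2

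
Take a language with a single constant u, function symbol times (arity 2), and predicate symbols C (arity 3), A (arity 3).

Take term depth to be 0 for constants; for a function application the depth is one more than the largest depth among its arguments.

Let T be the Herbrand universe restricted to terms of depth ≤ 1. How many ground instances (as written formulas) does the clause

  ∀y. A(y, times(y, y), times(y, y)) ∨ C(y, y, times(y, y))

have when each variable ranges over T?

Ground terms of depth ≤ 1:
  Write N_k for the number of ground terms of depth ≤ k. A term of depth ≤ k is either a constant or a function symbol applied to arguments of depth ≤ k−1, so N_k = 1 + N_{k-1}^2.
  N_0 = 1
  N_1 = 1 + 1^2 = 2
So there are 2 ground terms available for substitution.
There is 1 variable to instantiate (y),  occurring in at least one literal, so different choices give different ground instances.
Number of ground instances = 2.

2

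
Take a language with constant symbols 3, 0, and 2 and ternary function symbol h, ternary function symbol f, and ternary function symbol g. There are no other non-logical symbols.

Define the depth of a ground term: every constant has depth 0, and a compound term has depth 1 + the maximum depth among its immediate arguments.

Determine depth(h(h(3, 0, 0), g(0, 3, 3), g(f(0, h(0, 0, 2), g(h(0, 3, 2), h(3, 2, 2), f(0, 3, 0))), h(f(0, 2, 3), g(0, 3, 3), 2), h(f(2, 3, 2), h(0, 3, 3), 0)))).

5

depth(h(3, 0, 0)) = 1 + max(0, 0, 0) = 1
depth(g(0, 3, 3)) = 1 + max(0, 0, 0) = 1
depth(h(0, 0, 2)) = 1 + max(0, 0, 0) = 1
depth(h(0, 3, 2)) = 1 + max(0, 0, 0) = 1
depth(h(3, 2, 2)) = 1 + max(0, 0, 0) = 1
depth(f(0, 3, 0)) = 1 + max(0, 0, 0) = 1
depth(g(h(0, 3, 2), h(3, 2, 2), f(0, 3, 0))) = 1 + max(1, 1, 1) = 2
depth(f(0, h(0, 0, 2), g(h(0, 3, 2), h(3, 2, 2), f(0, 3, 0)))) = 1 + max(0, 1, 2) = 3
depth(f(0, 2, 3)) = 1 + max(0, 0, 0) = 1
depth(h(f(0, 2, 3), g(0, 3, 3), 2)) = 1 + max(1, 1, 0) = 2
depth(f(2, 3, 2)) = 1 + max(0, 0, 0) = 1
depth(h(0, 3, 3)) = 1 + max(0, 0, 0) = 1
depth(h(f(2, 3, 2), h(0, 3, 3), 0)) = 1 + max(1, 1, 0) = 2
depth(g(f(0, h(0, 0, 2), g(h(0, 3, 2), h(3, 2, 2), f(0, 3, 0))), h(f(0, 2, 3), g(0, 3, 3), 2), h(f(2, 3, 2), h(0, 3, 3), 0))) = 1 + max(3, 2, 2) = 4
depth(h(h(3, 0, 0), g(0, 3, 3), g(f(0, h(0, 0, 2), g(h(0, 3, 2), h(3, 2, 2), f(0, 3, 0))), h(f(0, 2, 3), g(0, 3, 3), 2), h(f(2, 3, 2), h(0, 3, 3), 0)))) = 1 + max(1, 1, 4) = 5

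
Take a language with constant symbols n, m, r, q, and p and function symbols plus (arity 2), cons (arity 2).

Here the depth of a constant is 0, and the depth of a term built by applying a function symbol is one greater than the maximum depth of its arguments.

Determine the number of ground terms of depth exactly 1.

50

If N_k denotes the number of depth-≤k ground terms, the 5 constants give N_0 = 5, and each function symbol of arity r contributes N_{k-1}^r new terms at level k: N_k = 5 + N_{k-1}^2 + N_{k-1}^2.
N_0 = 5
N_1 = 5 + 5^2 + 5^2 = 55
Terms of depth exactly 1: N_1 − N_0 = 55 − 5 = 50.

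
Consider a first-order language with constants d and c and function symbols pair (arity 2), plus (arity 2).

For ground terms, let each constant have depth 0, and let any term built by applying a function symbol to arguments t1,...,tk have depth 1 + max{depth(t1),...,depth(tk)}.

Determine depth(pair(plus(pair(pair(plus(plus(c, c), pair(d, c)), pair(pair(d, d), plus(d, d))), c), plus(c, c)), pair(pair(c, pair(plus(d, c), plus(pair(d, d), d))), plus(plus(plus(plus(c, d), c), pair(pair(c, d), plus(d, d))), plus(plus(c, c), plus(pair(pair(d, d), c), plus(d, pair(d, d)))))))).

depth(plus(c, c)) = 1 + max(0, 0) = 1
depth(pair(d, c)) = 1 + max(0, 0) = 1
depth(plus(plus(c, c), pair(d, c))) = 1 + max(1, 1) = 2
depth(pair(d, d)) = 1 + max(0, 0) = 1
depth(plus(d, d)) = 1 + max(0, 0) = 1
depth(pair(pair(d, d), plus(d, d))) = 1 + max(1, 1) = 2
depth(pair(plus(plus(c, c), pair(d, c)), pair(pair(d, d), plus(d, d)))) = 1 + max(2, 2) = 3
depth(pair(pair(plus(plus(c, c), pair(d, c)), pair(pair(d, d), plus(d, d))), c)) = 1 + max(3, 0) = 4
depth(plus(pair(pair(plus(plus(c, c), pair(d, c)), pair(pair(d, d), plus(d, d))), c), plus(c, c))) = 1 + max(4, 1) = 5
depth(plus(d, c)) = 1 + max(0, 0) = 1
depth(plus(pair(d, d), d)) = 1 + max(1, 0) = 2
depth(pair(plus(d, c), plus(pair(d, d), d))) = 1 + max(1, 2) = 3
depth(pair(c, pair(plus(d, c), plus(pair(d, d), d)))) = 1 + max(0, 3) = 4
depth(plus(c, d)) = 1 + max(0, 0) = 1
depth(plus(plus(c, d), c)) = 1 + max(1, 0) = 2
depth(pair(c, d)) = 1 + max(0, 0) = 1
depth(pair(pair(c, d), plus(d, d))) = 1 + max(1, 1) = 2
depth(plus(plus(plus(c, d), c), pair(pair(c, d), plus(d, d)))) = 1 + max(2, 2) = 3
depth(pair(pair(d, d), c)) = 1 + max(1, 0) = 2
depth(plus(d, pair(d, d))) = 1 + max(0, 1) = 2
depth(plus(pair(pair(d, d), c), plus(d, pair(d, d)))) = 1 + max(2, 2) = 3
depth(plus(plus(c, c), plus(pair(pair(d, d), c), plus(d, pair(d, d))))) = 1 + max(1, 3) = 4
depth(plus(plus(plus(plus(c, d), c), pair(pair(c, d), plus(d, d))), plus(plus(c, c), plus(pair(pair(d, d), c), plus(d, pair(d, d)))))) = 1 + max(3, 4) = 5
depth(pair(pair(c, pair(plus(d, c), plus(pair(d, d), d))), plus(plus(plus(plus(c, d), c), pair(pair(c, d), plus(d, d))), plus(plus(c, c), plus(pair(pair(d, d), c), plus(d, pair(d, d))))))) = 1 + max(4, 5) = 6
depth(pair(plus(pair(pair(plus(plus(c, c), pair(d, c)), pair(pair(d, d), plus(d, d))), c), plus(c, c)), pair(pair(c, pair(plus(d, c), plus(pair(d, d), d))), plus(plus(plus(plus(c, d), c), pair(pair(c, d), plus(d, d))), plus(plus(c, c), plus(pair(pair(d, d), c), plus(d, pair(d, d)))))))) = 1 + max(5, 6) = 7

7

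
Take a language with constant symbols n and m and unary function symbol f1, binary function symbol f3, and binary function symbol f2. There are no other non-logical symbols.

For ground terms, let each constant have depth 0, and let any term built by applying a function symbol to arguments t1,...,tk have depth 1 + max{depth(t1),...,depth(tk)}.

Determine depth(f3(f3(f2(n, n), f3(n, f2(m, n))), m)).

depth(f2(n, n)) = 1 + max(0, 0) = 1
depth(f2(m, n)) = 1 + max(0, 0) = 1
depth(f3(n, f2(m, n))) = 1 + max(0, 1) = 2
depth(f3(f2(n, n), f3(n, f2(m, n)))) = 1 + max(1, 2) = 3
depth(f3(f3(f2(n, n), f3(n, f2(m, n))), m)) = 1 + max(3, 0) = 4

4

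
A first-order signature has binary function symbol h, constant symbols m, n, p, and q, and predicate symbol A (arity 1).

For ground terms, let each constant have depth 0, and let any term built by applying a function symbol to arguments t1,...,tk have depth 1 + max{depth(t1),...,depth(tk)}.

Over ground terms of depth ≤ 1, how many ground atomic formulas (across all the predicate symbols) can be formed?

20

First count ground terms of depth ≤ 1.
Let N_k = |{terms of depth ≤ k}|. Then N_0 = 4 and N_k = 4 + N_{k-1}^2 for k ≥ 1 (one summand per function symbol, arity giving the exponent).
N_0 = 4
N_1 = 4 + 4^2 = 20
So |H| = 20.
For each predicate symbol, the number of ground atoms is |H| raised to its arity; summing:
  A: 20
Total ground atoms: 20.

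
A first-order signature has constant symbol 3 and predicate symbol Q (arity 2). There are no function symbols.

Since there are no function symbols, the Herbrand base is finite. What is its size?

1

With no function symbols, the Herbrand universe is just the 1 constant.
Ground atoms per predicate: Q: 1^2 = 1.
Herbrand base size = 1 = 1.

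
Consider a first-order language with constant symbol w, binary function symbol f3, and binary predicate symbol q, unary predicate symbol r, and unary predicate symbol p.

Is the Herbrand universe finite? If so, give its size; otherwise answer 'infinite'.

infinite

The signature has at least one function symbol (f3, arity 2) and at least one constant (w).
Iterating f3 gives infinitely many distinct ground terms: w, f3(w, w), f3(f3(w, w), f3(w, w)), ...
So the Herbrand universe is infinite.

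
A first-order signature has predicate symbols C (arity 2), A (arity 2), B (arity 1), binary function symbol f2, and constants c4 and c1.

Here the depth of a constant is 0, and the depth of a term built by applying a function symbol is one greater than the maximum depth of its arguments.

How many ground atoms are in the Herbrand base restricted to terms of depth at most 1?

78

First count ground terms of depth ≤ 1.
Write N_k for the number of ground terms of depth ≤ k. A term of depth ≤ k is either a constant or a function symbol applied to arguments of depth ≤ k−1, so N_k = 2 + N_{k-1}^2.
N_0 = 2
N_1 = 2 + 2^2 = 6
Explicitly: c4, c1, f2(c4, c4), f2(c4, c1), f2(c1, c4), f2(c1, c1).
So |H| = 6.
A ground atom is a predicate applied to a tuple of terms from H, so the count is the sum over predicates of |H|^arity:
  C: 6^2 = 36;  A: 6^2 = 36;  B: 6
Total ground atoms: 36 + 36 + 6 = 78.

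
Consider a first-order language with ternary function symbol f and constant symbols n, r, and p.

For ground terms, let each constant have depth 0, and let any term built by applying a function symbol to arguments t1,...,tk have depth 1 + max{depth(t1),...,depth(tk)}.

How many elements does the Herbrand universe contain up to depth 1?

30

Count level by level. With function symbols f/3, the terms of depth ≤ k are the 3 constants together with each function applied to depth-≤(k−1) tuples, so N_k = 3 + N_{k-1}^3.
N_0 = 3
N_1 = 3 + 3^3 = 30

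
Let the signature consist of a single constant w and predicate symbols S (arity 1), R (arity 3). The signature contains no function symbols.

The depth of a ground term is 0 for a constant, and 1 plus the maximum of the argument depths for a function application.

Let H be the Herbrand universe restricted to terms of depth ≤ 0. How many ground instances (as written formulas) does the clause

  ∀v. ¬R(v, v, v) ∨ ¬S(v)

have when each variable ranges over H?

Ground terms of depth ≤ 0:
  With no function symbols every ground term is a constant, so there is exactly 1 ground term at every depth bound.
  N_0 = 1
  Explicitly: w.
So there is exactly 1 ground term available for substitution.
The body mentions the single quantified variable v; since ground terms form a free algebra, no two substitutions collapse to the same formula.
Number of ground instances = 1.

1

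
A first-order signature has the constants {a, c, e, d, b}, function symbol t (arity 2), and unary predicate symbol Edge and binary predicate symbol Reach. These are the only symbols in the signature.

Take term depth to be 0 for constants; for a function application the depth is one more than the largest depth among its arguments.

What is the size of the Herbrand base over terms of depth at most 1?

930

First count ground terms of depth ≤ 1.
If N_k denotes the number of depth-≤k ground terms, the 5 constants give N_0 = 5, and each function symbol of arity r contributes N_{k-1}^r new terms at level k: N_k = 5 + N_{k-1}^2.
N_0 = 5
N_1 = 5 + 5^2 = 30
So |H| = 30.
A ground atom is a predicate applied to a tuple of terms from H, so the count is the sum over predicates of |H|^arity:
  Edge: 30;  Reach: 30^2 = 900
Total ground atoms: 30 + 900 = 930.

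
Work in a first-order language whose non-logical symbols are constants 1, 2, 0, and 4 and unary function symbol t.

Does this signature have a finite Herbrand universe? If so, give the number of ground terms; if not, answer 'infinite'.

infinite

The signature has at least one function symbol (t, arity 1) and at least one constant (1).
Iterating t gives infinitely many distinct ground terms: 1, t(1), t(t(1)), ...
So the Herbrand universe is infinite.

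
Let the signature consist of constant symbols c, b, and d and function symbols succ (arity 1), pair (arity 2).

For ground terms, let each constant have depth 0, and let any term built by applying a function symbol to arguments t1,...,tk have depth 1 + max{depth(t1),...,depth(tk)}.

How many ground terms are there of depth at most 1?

15

If N_k denotes the number of depth-≤k ground terms, the 3 constants give N_0 = 3, and each function symbol of arity r contributes N_{k-1}^r new terms at level k: N_k = 3 + N_{k-1} + N_{k-1}^2.
N_0 = 3
N_1 = 3 + 3 + 3^2 = 15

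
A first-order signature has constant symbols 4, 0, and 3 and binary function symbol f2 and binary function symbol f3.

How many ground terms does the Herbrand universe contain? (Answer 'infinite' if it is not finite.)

infinite

The signature has at least one function symbol (f2, arity 2) and at least one constant (4).
Iterating f2 gives infinitely many distinct ground terms: 4, f2(4, 4), f2(f2(4, 4), f2(4, 4)), ...
So the Herbrand universe is infinite.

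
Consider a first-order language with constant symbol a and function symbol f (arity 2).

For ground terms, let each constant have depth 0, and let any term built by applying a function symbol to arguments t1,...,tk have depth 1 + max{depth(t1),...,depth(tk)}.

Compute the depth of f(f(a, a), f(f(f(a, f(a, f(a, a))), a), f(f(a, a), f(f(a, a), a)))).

6

depth(f(a, a)) = 1 + max(0, 0) = 1
depth(f(a, f(a, a))) = 1 + max(0, 1) = 2
depth(f(a, f(a, f(a, a)))) = 1 + max(0, 2) = 3
depth(f(f(a, f(a, f(a, a))), a)) = 1 + max(3, 0) = 4
depth(f(f(a, a), a)) = 1 + max(1, 0) = 2
depth(f(f(a, a), f(f(a, a), a))) = 1 + max(1, 2) = 3
depth(f(f(f(a, f(a, f(a, a))), a), f(f(a, a), f(f(a, a), a)))) = 1 + max(4, 3) = 5
depth(f(f(a, a), f(f(f(a, f(a, f(a, a))), a), f(f(a, a), f(f(a, a), a))))) = 1 + max(1, 5) = 6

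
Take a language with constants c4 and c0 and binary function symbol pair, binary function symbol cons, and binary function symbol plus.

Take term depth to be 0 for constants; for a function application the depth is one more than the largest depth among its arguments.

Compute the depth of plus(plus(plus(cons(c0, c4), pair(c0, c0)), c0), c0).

depth(cons(c0, c4)) = 1 + max(0, 0) = 1
depth(pair(c0, c0)) = 1 + max(0, 0) = 1
depth(plus(cons(c0, c4), pair(c0, c0))) = 1 + max(1, 1) = 2
depth(plus(plus(cons(c0, c4), pair(c0, c0)), c0)) = 1 + max(2, 0) = 3
depth(plus(plus(plus(cons(c0, c4), pair(c0, c0)), c0), c0)) = 1 + max(3, 0) = 4

4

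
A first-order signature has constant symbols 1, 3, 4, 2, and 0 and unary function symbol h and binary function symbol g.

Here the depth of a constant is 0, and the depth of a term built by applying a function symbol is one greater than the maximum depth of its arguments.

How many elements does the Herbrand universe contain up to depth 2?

1265

Count level by level. With function symbols h/1, g/2, the terms of depth ≤ k are the 5 constants together with each function applied to depth-≤(k−1) tuples, so N_k = 5 + N_{k-1} + N_{k-1}^2.
N_0 = 5
N_1 = 5 + 5 + 5^2 = 35
N_2 = 5 + 35 + 35^2 = 1265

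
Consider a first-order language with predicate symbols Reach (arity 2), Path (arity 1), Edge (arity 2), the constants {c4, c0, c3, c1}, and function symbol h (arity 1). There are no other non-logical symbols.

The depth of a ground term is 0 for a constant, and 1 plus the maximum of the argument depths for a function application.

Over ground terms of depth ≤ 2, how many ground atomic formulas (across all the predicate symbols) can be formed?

300

First count ground terms of depth ≤ 2.
Count level by level. With function symbols h/1, the terms of depth ≤ k are the 4 constants together with each function applied to depth-≤(k−1) tuples, so N_k = 4 + N_{k-1}.
N_0 = 4
N_1 = 4 + 4 = 8
N_2 = 4 + 8 = 12
So |H| = 12.
A ground atom is a predicate applied to a tuple of terms from H, so the count is the sum over predicates of |H|^arity:
  Reach: 12^2 = 144;  Path: 12;  Edge: 12^2 = 144
Total ground atoms: 144 + 12 + 144 = 300.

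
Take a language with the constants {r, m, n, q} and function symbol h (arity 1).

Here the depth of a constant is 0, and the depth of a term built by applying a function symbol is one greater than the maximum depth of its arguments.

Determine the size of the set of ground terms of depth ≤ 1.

8

Let N_k count ground terms of depth at most k. Each non-constant term of depth ≤ k is some function symbol applied to depth-≤(k−1) arguments, giving N_k = 4 + N_{k-1}.
N_0 = 4
N_1 = 4 + 4 = 8
Explicitly: r, m, n, q, h(r), h(m), h(n), h(q).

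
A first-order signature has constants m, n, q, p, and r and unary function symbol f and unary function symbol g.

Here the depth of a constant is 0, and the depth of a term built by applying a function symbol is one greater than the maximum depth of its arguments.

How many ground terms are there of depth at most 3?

75

Let N_k = |{terms of depth ≤ k}|. Then N_0 = 5 and N_k = 5 + N_{k-1} + N_{k-1} for k ≥ 1 (one summand per function symbol, arity giving the exponent).
N_0 = 5
N_1 = 5 + 5 + 5 = 15
N_2 = 5 + 15 + 15 = 35
N_3 = 5 + 35 + 35 = 75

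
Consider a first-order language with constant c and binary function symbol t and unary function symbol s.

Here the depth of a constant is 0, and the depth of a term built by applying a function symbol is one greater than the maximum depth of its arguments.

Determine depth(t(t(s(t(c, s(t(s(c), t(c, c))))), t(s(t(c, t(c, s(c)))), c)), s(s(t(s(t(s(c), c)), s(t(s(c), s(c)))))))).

7

depth(s(c)) = 1 + depth(c) = 1 + 0 = 1
depth(t(c, c)) = 1 + max(0, 0) = 1
depth(t(s(c), t(c, c))) = 1 + max(1, 1) = 2
depth(s(t(s(c), t(c, c)))) = 1 + depth(t(s(c), t(c, c))) = 1 + 2 = 3
depth(t(c, s(t(s(c), t(c, c))))) = 1 + max(0, 3) = 4
depth(s(t(c, s(t(s(c), t(c, c)))))) = 1 + depth(t(c, s(t(s(c), t(c, c))))) = 1 + 4 = 5
depth(t(c, s(c))) = 1 + max(0, 1) = 2
depth(t(c, t(c, s(c)))) = 1 + max(0, 2) = 3
depth(s(t(c, t(c, s(c))))) = 1 + depth(t(c, t(c, s(c)))) = 1 + 3 = 4
depth(t(s(t(c, t(c, s(c)))), c)) = 1 + max(4, 0) = 5
depth(t(s(t(c, s(t(s(c), t(c, c))))), t(s(t(c, t(c, s(c)))), c))) = 1 + max(5, 5) = 6
depth(t(s(c), c)) = 1 + max(1, 0) = 2
depth(s(t(s(c), c))) = 1 + depth(t(s(c), c)) = 1 + 2 = 3
depth(t(s(c), s(c))) = 1 + max(1, 1) = 2
depth(s(t(s(c), s(c)))) = 1 + depth(t(s(c), s(c))) = 1 + 2 = 3
depth(t(s(t(s(c), c)), s(t(s(c), s(c))))) = 1 + max(3, 3) = 4
depth(s(t(s(t(s(c), c)), s(t(s(c), s(c)))))) = 1 + depth(t(s(t(s(c), c)), s(t(s(c), s(c))))) = 1 + 4 = 5
depth(s(s(t(s(t(s(c), c)), s(t(s(c), s(c))))))) = 1 + depth(s(t(s(t(s(c), c)), s(t(s(c), s(c)))))) = 1 + 5 = 6
depth(t(t(s(t(c, s(t(s(c), t(c, c))))), t(s(t(c, t(c, s(c)))), c)), s(s(t(s(t(s(c), c)), s(t(s(c), s(c)))))))) = 1 + max(6, 6) = 7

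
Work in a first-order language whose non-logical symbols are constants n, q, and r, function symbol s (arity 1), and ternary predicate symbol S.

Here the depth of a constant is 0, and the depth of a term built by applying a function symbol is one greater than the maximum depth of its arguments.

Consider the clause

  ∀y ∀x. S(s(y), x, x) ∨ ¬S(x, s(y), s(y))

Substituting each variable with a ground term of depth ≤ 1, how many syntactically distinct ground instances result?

36

Ground terms of depth ≤ 1:
  Let N_k count ground terms of depth at most k. Each non-constant term of depth ≤ k is some function symbol applied to depth-≤(k−1) arguments, giving N_k = 3 + N_{k-1}.
  N_0 = 3
  N_1 = 3 + 3 = 6
So there are 6 ground terms available for substitution.
There are 2 variables to instantiate (y, x), each occurring in at least one literal, so different choices give different ground instances.
Number of ground instances = 6^2 = 36.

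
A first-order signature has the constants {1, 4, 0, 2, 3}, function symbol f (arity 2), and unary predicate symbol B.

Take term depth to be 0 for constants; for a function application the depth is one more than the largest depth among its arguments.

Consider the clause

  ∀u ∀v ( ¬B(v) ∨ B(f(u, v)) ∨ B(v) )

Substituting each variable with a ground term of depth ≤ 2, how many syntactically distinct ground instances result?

819025

Ground terms of depth ≤ 2:
  If N_k denotes the number of depth-≤k ground terms, the 5 constants give N_0 = 5, and each function symbol of arity r contributes N_{k-1}^r new terms at level k: N_k = 5 + N_{k-1}^2.
  N_0 = 5
  N_1 = 5 + 5^2 = 30
  N_2 = 5 + 30^2 = 905
So there are 905 ground terms available for substitution.
There are 2 variables to instantiate (u, v), each occurring in at least one literal, so different choices give different ground instances.
Number of ground instances = 905^2 = 819025.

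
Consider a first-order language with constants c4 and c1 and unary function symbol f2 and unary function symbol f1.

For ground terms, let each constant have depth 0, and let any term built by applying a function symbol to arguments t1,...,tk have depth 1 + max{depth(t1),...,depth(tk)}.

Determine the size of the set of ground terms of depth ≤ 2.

14

Let N_k = |{terms of depth ≤ k}|. Then N_0 = 2 and N_k = 2 + N_{k-1} + N_{k-1} for k ≥ 1 (one summand per function symbol, arity giving the exponent).
N_0 = 2
N_1 = 2 + 2 + 2 = 6
N_2 = 2 + 6 + 6 = 14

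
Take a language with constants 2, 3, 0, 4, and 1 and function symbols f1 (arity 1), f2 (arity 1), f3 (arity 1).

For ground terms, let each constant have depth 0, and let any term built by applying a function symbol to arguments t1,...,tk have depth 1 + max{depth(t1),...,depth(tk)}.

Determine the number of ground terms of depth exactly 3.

135

Count level by level. With function symbols f1/1, f2/1, f3/1, the terms of depth ≤ k are the 5 constants together with each function applied to depth-≤(k−1) tuples, so N_k = 5 + N_{k-1} + N_{k-1} + N_{k-1}.
N_0 = 5
N_1 = 5 + 5 + 5 + 5 = 20
N_2 = 5 + 20 + 20 + 20 = 65
N_3 = 5 + 65 + 65 + 65 = 200
Terms of depth exactly 3: N_3 − N_2 = 200 − 65 = 135.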